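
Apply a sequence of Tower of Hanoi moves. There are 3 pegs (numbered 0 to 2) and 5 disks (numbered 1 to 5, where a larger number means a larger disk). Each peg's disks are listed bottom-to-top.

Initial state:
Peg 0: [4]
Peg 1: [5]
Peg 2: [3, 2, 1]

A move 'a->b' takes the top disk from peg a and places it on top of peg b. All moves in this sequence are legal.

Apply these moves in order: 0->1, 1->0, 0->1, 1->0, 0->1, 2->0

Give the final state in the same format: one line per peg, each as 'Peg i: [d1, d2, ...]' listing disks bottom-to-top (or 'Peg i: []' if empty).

Answer: Peg 0: [1]
Peg 1: [5, 4]
Peg 2: [3, 2]

Derivation:
After move 1 (0->1):
Peg 0: []
Peg 1: [5, 4]
Peg 2: [3, 2, 1]

After move 2 (1->0):
Peg 0: [4]
Peg 1: [5]
Peg 2: [3, 2, 1]

After move 3 (0->1):
Peg 0: []
Peg 1: [5, 4]
Peg 2: [3, 2, 1]

After move 4 (1->0):
Peg 0: [4]
Peg 1: [5]
Peg 2: [3, 2, 1]

After move 5 (0->1):
Peg 0: []
Peg 1: [5, 4]
Peg 2: [3, 2, 1]

After move 6 (2->0):
Peg 0: [1]
Peg 1: [5, 4]
Peg 2: [3, 2]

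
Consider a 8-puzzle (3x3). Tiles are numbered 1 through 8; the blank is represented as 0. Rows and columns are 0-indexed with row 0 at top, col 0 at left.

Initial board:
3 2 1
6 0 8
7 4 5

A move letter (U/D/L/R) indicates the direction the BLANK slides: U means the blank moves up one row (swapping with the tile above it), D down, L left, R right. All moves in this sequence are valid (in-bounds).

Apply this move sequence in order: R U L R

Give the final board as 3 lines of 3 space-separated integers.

After move 1 (R):
3 2 1
6 8 0
7 4 5

After move 2 (U):
3 2 0
6 8 1
7 4 5

After move 3 (L):
3 0 2
6 8 1
7 4 5

After move 4 (R):
3 2 0
6 8 1
7 4 5

Answer: 3 2 0
6 8 1
7 4 5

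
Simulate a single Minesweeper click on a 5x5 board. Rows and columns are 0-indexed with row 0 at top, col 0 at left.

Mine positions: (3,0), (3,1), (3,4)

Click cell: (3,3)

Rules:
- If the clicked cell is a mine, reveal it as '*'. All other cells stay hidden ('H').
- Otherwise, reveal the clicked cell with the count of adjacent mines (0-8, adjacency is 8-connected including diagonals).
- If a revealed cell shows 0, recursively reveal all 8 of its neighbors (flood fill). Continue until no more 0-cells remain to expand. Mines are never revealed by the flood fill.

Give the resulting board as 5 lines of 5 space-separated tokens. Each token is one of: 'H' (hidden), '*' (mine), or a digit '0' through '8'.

H H H H H
H H H H H
H H H H H
H H H 1 H
H H H H H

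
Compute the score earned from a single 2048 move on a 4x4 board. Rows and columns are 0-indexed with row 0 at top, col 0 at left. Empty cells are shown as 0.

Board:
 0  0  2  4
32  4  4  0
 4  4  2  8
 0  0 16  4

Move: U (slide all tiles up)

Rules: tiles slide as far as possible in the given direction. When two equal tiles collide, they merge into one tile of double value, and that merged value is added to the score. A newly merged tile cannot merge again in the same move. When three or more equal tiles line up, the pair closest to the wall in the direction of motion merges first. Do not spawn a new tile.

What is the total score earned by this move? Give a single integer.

Answer: 8

Derivation:
Slide up:
col 0: [0, 32, 4, 0] -> [32, 4, 0, 0]  score +0 (running 0)
col 1: [0, 4, 4, 0] -> [8, 0, 0, 0]  score +8 (running 8)
col 2: [2, 4, 2, 16] -> [2, 4, 2, 16]  score +0 (running 8)
col 3: [4, 0, 8, 4] -> [4, 8, 4, 0]  score +0 (running 8)
Board after move:
32  8  2  4
 4  0  4  8
 0  0  2  4
 0  0 16  0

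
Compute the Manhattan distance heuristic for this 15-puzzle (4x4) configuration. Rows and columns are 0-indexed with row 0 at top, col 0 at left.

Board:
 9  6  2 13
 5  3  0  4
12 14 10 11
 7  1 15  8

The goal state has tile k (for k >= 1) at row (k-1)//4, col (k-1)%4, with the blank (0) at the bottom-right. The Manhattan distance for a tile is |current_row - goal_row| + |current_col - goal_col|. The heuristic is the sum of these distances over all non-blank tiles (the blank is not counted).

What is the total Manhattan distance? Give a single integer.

Answer: 29

Derivation:
Tile 9: (0,0)->(2,0) = 2
Tile 6: (0,1)->(1,1) = 1
Tile 2: (0,2)->(0,1) = 1
Tile 13: (0,3)->(3,0) = 6
Tile 5: (1,0)->(1,0) = 0
Tile 3: (1,1)->(0,2) = 2
Tile 4: (1,3)->(0,3) = 1
Tile 12: (2,0)->(2,3) = 3
Tile 14: (2,1)->(3,1) = 1
Tile 10: (2,2)->(2,1) = 1
Tile 11: (2,3)->(2,2) = 1
Tile 7: (3,0)->(1,2) = 4
Tile 1: (3,1)->(0,0) = 4
Tile 15: (3,2)->(3,2) = 0
Tile 8: (3,3)->(1,3) = 2
Sum: 2 + 1 + 1 + 6 + 0 + 2 + 1 + 3 + 1 + 1 + 1 + 4 + 4 + 0 + 2 = 29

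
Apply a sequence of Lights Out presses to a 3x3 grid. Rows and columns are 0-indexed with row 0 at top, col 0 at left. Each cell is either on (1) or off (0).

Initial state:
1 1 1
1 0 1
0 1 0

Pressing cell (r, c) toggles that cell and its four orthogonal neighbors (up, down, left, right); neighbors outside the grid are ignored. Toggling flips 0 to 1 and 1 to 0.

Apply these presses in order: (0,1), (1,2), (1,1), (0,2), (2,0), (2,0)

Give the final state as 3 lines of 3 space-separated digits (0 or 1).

Answer: 0 0 0
0 1 0
0 0 1

Derivation:
After press 1 at (0,1):
0 0 0
1 1 1
0 1 0

After press 2 at (1,2):
0 0 1
1 0 0
0 1 1

After press 3 at (1,1):
0 1 1
0 1 1
0 0 1

After press 4 at (0,2):
0 0 0
0 1 0
0 0 1

After press 5 at (2,0):
0 0 0
1 1 0
1 1 1

After press 6 at (2,0):
0 0 0
0 1 0
0 0 1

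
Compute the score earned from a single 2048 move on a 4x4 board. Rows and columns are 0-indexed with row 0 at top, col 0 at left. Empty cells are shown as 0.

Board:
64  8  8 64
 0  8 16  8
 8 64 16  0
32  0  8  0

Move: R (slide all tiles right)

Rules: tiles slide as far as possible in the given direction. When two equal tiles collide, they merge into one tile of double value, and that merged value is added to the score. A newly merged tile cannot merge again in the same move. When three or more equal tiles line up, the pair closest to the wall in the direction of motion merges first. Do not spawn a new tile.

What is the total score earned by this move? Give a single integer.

Answer: 16

Derivation:
Slide right:
row 0: [64, 8, 8, 64] -> [0, 64, 16, 64]  score +16 (running 16)
row 1: [0, 8, 16, 8] -> [0, 8, 16, 8]  score +0 (running 16)
row 2: [8, 64, 16, 0] -> [0, 8, 64, 16]  score +0 (running 16)
row 3: [32, 0, 8, 0] -> [0, 0, 32, 8]  score +0 (running 16)
Board after move:
 0 64 16 64
 0  8 16  8
 0  8 64 16
 0  0 32  8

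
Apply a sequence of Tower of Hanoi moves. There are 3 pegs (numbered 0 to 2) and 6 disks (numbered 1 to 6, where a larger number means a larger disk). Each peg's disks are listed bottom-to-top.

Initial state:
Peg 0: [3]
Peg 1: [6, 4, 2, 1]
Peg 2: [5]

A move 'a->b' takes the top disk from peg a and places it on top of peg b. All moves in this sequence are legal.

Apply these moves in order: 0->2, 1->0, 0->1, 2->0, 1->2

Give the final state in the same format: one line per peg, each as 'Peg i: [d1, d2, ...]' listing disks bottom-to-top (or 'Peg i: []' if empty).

After move 1 (0->2):
Peg 0: []
Peg 1: [6, 4, 2, 1]
Peg 2: [5, 3]

After move 2 (1->0):
Peg 0: [1]
Peg 1: [6, 4, 2]
Peg 2: [5, 3]

After move 3 (0->1):
Peg 0: []
Peg 1: [6, 4, 2, 1]
Peg 2: [5, 3]

After move 4 (2->0):
Peg 0: [3]
Peg 1: [6, 4, 2, 1]
Peg 2: [5]

After move 5 (1->2):
Peg 0: [3]
Peg 1: [6, 4, 2]
Peg 2: [5, 1]

Answer: Peg 0: [3]
Peg 1: [6, 4, 2]
Peg 2: [5, 1]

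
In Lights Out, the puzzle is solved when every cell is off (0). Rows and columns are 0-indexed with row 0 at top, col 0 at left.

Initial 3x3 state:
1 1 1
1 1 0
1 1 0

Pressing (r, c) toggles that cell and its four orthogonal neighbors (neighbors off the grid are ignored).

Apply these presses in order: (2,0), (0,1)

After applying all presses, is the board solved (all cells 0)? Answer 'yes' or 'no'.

After press 1 at (2,0):
1 1 1
0 1 0
0 0 0

After press 2 at (0,1):
0 0 0
0 0 0
0 0 0

Lights still on: 0

Answer: yes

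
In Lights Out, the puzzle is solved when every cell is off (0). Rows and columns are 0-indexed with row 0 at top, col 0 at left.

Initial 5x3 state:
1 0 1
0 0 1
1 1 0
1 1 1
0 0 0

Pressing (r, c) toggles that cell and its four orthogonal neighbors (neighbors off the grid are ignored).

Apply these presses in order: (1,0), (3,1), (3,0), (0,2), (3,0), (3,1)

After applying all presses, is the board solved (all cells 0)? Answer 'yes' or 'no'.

After press 1 at (1,0):
0 0 1
1 1 1
0 1 0
1 1 1
0 0 0

After press 2 at (3,1):
0 0 1
1 1 1
0 0 0
0 0 0
0 1 0

After press 3 at (3,0):
0 0 1
1 1 1
1 0 0
1 1 0
1 1 0

After press 4 at (0,2):
0 1 0
1 1 0
1 0 0
1 1 0
1 1 0

After press 5 at (3,0):
0 1 0
1 1 0
0 0 0
0 0 0
0 1 0

After press 6 at (3,1):
0 1 0
1 1 0
0 1 0
1 1 1
0 0 0

Lights still on: 7

Answer: no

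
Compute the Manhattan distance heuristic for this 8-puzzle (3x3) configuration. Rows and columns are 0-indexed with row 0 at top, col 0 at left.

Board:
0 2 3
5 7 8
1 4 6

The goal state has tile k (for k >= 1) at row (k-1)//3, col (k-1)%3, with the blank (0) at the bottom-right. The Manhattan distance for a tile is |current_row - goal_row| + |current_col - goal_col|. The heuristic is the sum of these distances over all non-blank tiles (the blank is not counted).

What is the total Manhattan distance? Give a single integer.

Tile 2: at (0,1), goal (0,1), distance |0-0|+|1-1| = 0
Tile 3: at (0,2), goal (0,2), distance |0-0|+|2-2| = 0
Tile 5: at (1,0), goal (1,1), distance |1-1|+|0-1| = 1
Tile 7: at (1,1), goal (2,0), distance |1-2|+|1-0| = 2
Tile 8: at (1,2), goal (2,1), distance |1-2|+|2-1| = 2
Tile 1: at (2,0), goal (0,0), distance |2-0|+|0-0| = 2
Tile 4: at (2,1), goal (1,0), distance |2-1|+|1-0| = 2
Tile 6: at (2,2), goal (1,2), distance |2-1|+|2-2| = 1
Sum: 0 + 0 + 1 + 2 + 2 + 2 + 2 + 1 = 10

Answer: 10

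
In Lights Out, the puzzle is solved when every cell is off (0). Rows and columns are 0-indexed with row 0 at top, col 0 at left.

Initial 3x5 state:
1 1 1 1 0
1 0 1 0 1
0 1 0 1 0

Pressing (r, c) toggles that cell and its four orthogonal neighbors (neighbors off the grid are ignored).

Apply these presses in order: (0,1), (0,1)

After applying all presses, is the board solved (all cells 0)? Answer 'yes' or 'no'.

After press 1 at (0,1):
0 0 0 1 0
1 1 1 0 1
0 1 0 1 0

After press 2 at (0,1):
1 1 1 1 0
1 0 1 0 1
0 1 0 1 0

Lights still on: 9

Answer: no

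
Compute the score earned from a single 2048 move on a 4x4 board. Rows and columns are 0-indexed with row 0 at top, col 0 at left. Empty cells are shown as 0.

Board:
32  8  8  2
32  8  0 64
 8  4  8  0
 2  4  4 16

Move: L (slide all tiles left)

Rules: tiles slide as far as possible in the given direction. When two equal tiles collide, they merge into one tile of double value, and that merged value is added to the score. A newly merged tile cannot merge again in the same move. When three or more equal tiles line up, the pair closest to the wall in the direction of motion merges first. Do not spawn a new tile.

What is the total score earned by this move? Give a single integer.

Slide left:
row 0: [32, 8, 8, 2] -> [32, 16, 2, 0]  score +16 (running 16)
row 1: [32, 8, 0, 64] -> [32, 8, 64, 0]  score +0 (running 16)
row 2: [8, 4, 8, 0] -> [8, 4, 8, 0]  score +0 (running 16)
row 3: [2, 4, 4, 16] -> [2, 8, 16, 0]  score +8 (running 24)
Board after move:
32 16  2  0
32  8 64  0
 8  4  8  0
 2  8 16  0

Answer: 24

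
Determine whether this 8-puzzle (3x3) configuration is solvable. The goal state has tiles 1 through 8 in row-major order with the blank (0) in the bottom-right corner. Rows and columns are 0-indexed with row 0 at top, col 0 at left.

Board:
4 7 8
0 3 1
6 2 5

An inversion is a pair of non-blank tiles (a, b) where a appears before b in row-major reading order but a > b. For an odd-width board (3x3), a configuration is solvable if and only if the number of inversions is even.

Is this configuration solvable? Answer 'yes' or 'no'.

Inversions (pairs i<j in row-major order where tile[i] > tile[j] > 0): 17
17 is odd, so the puzzle is not solvable.

Answer: no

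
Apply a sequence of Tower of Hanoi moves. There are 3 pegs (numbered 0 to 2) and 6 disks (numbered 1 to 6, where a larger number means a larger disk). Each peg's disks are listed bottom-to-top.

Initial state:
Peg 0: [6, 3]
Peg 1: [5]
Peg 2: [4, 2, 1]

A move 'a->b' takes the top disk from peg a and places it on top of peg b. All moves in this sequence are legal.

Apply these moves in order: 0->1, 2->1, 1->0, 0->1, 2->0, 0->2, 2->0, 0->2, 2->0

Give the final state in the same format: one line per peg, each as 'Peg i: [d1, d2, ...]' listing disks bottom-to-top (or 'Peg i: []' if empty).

After move 1 (0->1):
Peg 0: [6]
Peg 1: [5, 3]
Peg 2: [4, 2, 1]

After move 2 (2->1):
Peg 0: [6]
Peg 1: [5, 3, 1]
Peg 2: [4, 2]

After move 3 (1->0):
Peg 0: [6, 1]
Peg 1: [5, 3]
Peg 2: [4, 2]

After move 4 (0->1):
Peg 0: [6]
Peg 1: [5, 3, 1]
Peg 2: [4, 2]

After move 5 (2->0):
Peg 0: [6, 2]
Peg 1: [5, 3, 1]
Peg 2: [4]

After move 6 (0->2):
Peg 0: [6]
Peg 1: [5, 3, 1]
Peg 2: [4, 2]

After move 7 (2->0):
Peg 0: [6, 2]
Peg 1: [5, 3, 1]
Peg 2: [4]

After move 8 (0->2):
Peg 0: [6]
Peg 1: [5, 3, 1]
Peg 2: [4, 2]

After move 9 (2->0):
Peg 0: [6, 2]
Peg 1: [5, 3, 1]
Peg 2: [4]

Answer: Peg 0: [6, 2]
Peg 1: [5, 3, 1]
Peg 2: [4]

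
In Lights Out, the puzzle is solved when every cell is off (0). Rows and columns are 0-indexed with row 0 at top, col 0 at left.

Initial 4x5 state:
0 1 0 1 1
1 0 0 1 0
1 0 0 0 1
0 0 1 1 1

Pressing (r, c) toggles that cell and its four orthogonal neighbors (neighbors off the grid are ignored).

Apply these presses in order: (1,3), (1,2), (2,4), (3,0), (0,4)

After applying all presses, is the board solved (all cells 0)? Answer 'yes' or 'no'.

Answer: no

Derivation:
After press 1 at (1,3):
0 1 0 0 1
1 0 1 0 1
1 0 0 1 1
0 0 1 1 1

After press 2 at (1,2):
0 1 1 0 1
1 1 0 1 1
1 0 1 1 1
0 0 1 1 1

After press 3 at (2,4):
0 1 1 0 1
1 1 0 1 0
1 0 1 0 0
0 0 1 1 0

After press 4 at (3,0):
0 1 1 0 1
1 1 0 1 0
0 0 1 0 0
1 1 1 1 0

After press 5 at (0,4):
0 1 1 1 0
1 1 0 1 1
0 0 1 0 0
1 1 1 1 0

Lights still on: 12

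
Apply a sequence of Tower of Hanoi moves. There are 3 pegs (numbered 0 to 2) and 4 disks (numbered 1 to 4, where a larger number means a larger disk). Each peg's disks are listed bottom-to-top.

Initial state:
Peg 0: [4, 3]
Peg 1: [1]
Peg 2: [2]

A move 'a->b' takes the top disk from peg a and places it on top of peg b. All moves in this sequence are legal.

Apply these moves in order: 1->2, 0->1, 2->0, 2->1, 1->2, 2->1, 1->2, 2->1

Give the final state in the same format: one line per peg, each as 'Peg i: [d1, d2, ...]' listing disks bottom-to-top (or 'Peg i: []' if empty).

Answer: Peg 0: [4, 1]
Peg 1: [3, 2]
Peg 2: []

Derivation:
After move 1 (1->2):
Peg 0: [4, 3]
Peg 1: []
Peg 2: [2, 1]

After move 2 (0->1):
Peg 0: [4]
Peg 1: [3]
Peg 2: [2, 1]

After move 3 (2->0):
Peg 0: [4, 1]
Peg 1: [3]
Peg 2: [2]

After move 4 (2->1):
Peg 0: [4, 1]
Peg 1: [3, 2]
Peg 2: []

After move 5 (1->2):
Peg 0: [4, 1]
Peg 1: [3]
Peg 2: [2]

After move 6 (2->1):
Peg 0: [4, 1]
Peg 1: [3, 2]
Peg 2: []

After move 7 (1->2):
Peg 0: [4, 1]
Peg 1: [3]
Peg 2: [2]

After move 8 (2->1):
Peg 0: [4, 1]
Peg 1: [3, 2]
Peg 2: []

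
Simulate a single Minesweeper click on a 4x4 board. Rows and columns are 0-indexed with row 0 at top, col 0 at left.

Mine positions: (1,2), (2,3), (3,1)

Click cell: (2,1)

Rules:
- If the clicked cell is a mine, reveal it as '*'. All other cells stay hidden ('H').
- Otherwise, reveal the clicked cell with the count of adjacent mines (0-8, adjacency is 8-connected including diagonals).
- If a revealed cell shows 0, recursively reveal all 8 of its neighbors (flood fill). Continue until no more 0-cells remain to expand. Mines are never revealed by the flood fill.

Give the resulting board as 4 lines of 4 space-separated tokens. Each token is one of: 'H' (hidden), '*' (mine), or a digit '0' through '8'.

H H H H
H H H H
H 2 H H
H H H H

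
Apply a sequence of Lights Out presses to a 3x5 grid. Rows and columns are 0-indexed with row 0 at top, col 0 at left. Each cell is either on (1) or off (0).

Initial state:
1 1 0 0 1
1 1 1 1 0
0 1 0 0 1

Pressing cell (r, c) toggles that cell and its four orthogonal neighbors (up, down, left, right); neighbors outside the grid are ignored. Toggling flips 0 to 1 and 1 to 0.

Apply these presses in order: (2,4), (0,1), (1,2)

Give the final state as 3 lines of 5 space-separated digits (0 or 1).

After press 1 at (2,4):
1 1 0 0 1
1 1 1 1 1
0 1 0 1 0

After press 2 at (0,1):
0 0 1 0 1
1 0 1 1 1
0 1 0 1 0

After press 3 at (1,2):
0 0 0 0 1
1 1 0 0 1
0 1 1 1 0

Answer: 0 0 0 0 1
1 1 0 0 1
0 1 1 1 0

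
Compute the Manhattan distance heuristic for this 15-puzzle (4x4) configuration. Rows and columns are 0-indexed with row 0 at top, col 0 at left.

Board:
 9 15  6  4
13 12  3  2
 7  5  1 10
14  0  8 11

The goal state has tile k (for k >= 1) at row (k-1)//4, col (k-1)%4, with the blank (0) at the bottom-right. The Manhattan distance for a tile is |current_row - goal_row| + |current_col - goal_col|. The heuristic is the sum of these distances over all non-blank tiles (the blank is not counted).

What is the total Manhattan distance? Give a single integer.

Tile 9: (0,0)->(2,0) = 2
Tile 15: (0,1)->(3,2) = 4
Tile 6: (0,2)->(1,1) = 2
Tile 4: (0,3)->(0,3) = 0
Tile 13: (1,0)->(3,0) = 2
Tile 12: (1,1)->(2,3) = 3
Tile 3: (1,2)->(0,2) = 1
Tile 2: (1,3)->(0,1) = 3
Tile 7: (2,0)->(1,2) = 3
Tile 5: (2,1)->(1,0) = 2
Tile 1: (2,2)->(0,0) = 4
Tile 10: (2,3)->(2,1) = 2
Tile 14: (3,0)->(3,1) = 1
Tile 8: (3,2)->(1,3) = 3
Tile 11: (3,3)->(2,2) = 2
Sum: 2 + 4 + 2 + 0 + 2 + 3 + 1 + 3 + 3 + 2 + 4 + 2 + 1 + 3 + 2 = 34

Answer: 34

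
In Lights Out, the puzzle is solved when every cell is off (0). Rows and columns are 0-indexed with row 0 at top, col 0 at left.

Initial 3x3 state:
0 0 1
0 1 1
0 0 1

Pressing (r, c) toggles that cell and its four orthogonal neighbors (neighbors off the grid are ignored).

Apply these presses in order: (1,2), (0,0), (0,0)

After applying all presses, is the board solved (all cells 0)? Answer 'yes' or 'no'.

Answer: yes

Derivation:
After press 1 at (1,2):
0 0 0
0 0 0
0 0 0

After press 2 at (0,0):
1 1 0
1 0 0
0 0 0

After press 3 at (0,0):
0 0 0
0 0 0
0 0 0

Lights still on: 0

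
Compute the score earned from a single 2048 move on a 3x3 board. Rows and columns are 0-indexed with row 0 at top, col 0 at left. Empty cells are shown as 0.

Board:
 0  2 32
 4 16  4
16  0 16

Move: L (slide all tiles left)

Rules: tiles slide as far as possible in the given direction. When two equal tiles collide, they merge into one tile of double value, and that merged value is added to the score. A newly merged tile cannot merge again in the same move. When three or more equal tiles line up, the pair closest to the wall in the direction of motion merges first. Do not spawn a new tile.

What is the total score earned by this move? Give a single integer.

Answer: 32

Derivation:
Slide left:
row 0: [0, 2, 32] -> [2, 32, 0]  score +0 (running 0)
row 1: [4, 16, 4] -> [4, 16, 4]  score +0 (running 0)
row 2: [16, 0, 16] -> [32, 0, 0]  score +32 (running 32)
Board after move:
 2 32  0
 4 16  4
32  0  0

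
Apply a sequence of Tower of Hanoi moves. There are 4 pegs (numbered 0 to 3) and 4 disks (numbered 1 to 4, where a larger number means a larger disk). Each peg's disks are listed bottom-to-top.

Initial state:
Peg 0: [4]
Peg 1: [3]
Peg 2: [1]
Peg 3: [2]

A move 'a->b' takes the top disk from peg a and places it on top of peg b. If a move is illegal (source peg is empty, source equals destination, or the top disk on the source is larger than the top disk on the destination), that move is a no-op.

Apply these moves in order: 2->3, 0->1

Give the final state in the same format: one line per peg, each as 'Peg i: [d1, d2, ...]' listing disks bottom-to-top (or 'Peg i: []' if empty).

After move 1 (2->3):
Peg 0: [4]
Peg 1: [3]
Peg 2: []
Peg 3: [2, 1]

After move 2 (0->1):
Peg 0: [4]
Peg 1: [3]
Peg 2: []
Peg 3: [2, 1]

Answer: Peg 0: [4]
Peg 1: [3]
Peg 2: []
Peg 3: [2, 1]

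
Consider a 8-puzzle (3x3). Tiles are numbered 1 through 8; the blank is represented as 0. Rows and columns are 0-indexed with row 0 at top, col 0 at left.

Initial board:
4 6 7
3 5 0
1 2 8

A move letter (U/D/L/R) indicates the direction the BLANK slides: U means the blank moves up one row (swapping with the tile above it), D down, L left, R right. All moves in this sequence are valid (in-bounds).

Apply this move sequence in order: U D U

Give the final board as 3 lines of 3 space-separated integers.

Answer: 4 6 0
3 5 7
1 2 8

Derivation:
After move 1 (U):
4 6 0
3 5 7
1 2 8

After move 2 (D):
4 6 7
3 5 0
1 2 8

After move 3 (U):
4 6 0
3 5 7
1 2 8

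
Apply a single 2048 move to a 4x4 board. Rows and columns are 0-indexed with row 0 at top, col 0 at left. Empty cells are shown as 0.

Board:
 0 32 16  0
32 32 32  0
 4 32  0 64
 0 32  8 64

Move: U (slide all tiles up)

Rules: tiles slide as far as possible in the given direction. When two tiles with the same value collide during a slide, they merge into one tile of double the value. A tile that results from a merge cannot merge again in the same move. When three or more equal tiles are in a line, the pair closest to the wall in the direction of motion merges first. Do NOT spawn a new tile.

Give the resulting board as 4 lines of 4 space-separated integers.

Slide up:
col 0: [0, 32, 4, 0] -> [32, 4, 0, 0]
col 1: [32, 32, 32, 32] -> [64, 64, 0, 0]
col 2: [16, 32, 0, 8] -> [16, 32, 8, 0]
col 3: [0, 0, 64, 64] -> [128, 0, 0, 0]

Answer:  32  64  16 128
  4  64  32   0
  0   0   8   0
  0   0   0   0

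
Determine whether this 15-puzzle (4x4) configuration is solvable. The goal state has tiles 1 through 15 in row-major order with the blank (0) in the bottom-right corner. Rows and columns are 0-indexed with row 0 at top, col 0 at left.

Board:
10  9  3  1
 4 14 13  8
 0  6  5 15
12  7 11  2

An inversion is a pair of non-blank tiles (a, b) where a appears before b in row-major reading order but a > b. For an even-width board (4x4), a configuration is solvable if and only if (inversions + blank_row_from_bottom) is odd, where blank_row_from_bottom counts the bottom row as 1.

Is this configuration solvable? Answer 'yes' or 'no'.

Inversions: 51
Blank is in row 2 (0-indexed from top), which is row 2 counting from the bottom (bottom = 1).
51 + 2 = 53, which is odd, so the puzzle is solvable.

Answer: yes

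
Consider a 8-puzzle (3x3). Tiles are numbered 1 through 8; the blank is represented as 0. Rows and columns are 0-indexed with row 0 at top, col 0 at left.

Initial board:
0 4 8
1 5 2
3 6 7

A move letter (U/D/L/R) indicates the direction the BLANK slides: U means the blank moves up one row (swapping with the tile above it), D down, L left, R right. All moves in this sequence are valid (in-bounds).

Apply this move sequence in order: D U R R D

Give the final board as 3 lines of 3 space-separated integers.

After move 1 (D):
1 4 8
0 5 2
3 6 7

After move 2 (U):
0 4 8
1 5 2
3 6 7

After move 3 (R):
4 0 8
1 5 2
3 6 7

After move 4 (R):
4 8 0
1 5 2
3 6 7

After move 5 (D):
4 8 2
1 5 0
3 6 7

Answer: 4 8 2
1 5 0
3 6 7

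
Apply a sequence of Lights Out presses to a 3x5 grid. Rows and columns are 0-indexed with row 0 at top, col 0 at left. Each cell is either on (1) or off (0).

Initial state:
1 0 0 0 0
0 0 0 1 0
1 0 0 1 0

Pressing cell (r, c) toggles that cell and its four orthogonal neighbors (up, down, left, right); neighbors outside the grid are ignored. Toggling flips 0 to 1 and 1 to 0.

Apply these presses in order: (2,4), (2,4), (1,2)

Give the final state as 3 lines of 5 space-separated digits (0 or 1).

After press 1 at (2,4):
1 0 0 0 0
0 0 0 1 1
1 0 0 0 1

After press 2 at (2,4):
1 0 0 0 0
0 0 0 1 0
1 0 0 1 0

After press 3 at (1,2):
1 0 1 0 0
0 1 1 0 0
1 0 1 1 0

Answer: 1 0 1 0 0
0 1 1 0 0
1 0 1 1 0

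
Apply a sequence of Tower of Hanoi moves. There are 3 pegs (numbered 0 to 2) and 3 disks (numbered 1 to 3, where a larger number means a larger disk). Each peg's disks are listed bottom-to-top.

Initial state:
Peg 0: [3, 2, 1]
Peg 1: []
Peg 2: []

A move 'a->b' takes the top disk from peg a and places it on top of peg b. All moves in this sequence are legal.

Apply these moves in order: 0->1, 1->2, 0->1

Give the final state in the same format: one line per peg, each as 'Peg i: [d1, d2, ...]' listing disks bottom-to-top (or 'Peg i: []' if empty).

Answer: Peg 0: [3]
Peg 1: [2]
Peg 2: [1]

Derivation:
After move 1 (0->1):
Peg 0: [3, 2]
Peg 1: [1]
Peg 2: []

After move 2 (1->2):
Peg 0: [3, 2]
Peg 1: []
Peg 2: [1]

After move 3 (0->1):
Peg 0: [3]
Peg 1: [2]
Peg 2: [1]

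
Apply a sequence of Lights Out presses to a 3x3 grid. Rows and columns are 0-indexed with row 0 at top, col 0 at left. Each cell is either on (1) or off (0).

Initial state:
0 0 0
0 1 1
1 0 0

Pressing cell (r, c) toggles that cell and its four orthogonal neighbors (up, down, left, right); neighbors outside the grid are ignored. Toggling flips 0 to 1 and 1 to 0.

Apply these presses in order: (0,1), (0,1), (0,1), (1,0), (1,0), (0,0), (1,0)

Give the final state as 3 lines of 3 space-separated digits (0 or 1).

After press 1 at (0,1):
1 1 1
0 0 1
1 0 0

After press 2 at (0,1):
0 0 0
0 1 1
1 0 0

After press 3 at (0,1):
1 1 1
0 0 1
1 0 0

After press 4 at (1,0):
0 1 1
1 1 1
0 0 0

After press 5 at (1,0):
1 1 1
0 0 1
1 0 0

After press 6 at (0,0):
0 0 1
1 0 1
1 0 0

After press 7 at (1,0):
1 0 1
0 1 1
0 0 0

Answer: 1 0 1
0 1 1
0 0 0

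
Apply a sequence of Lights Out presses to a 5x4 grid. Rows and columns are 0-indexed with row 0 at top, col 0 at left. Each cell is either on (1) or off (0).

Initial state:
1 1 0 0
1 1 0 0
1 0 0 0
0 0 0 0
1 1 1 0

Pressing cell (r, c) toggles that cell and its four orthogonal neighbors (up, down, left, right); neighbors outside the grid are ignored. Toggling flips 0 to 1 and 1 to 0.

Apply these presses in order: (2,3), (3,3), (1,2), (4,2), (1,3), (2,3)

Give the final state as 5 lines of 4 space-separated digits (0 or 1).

Answer: 1 1 1 1
1 0 0 0
1 0 1 0
0 0 0 1
1 0 0 0

Derivation:
After press 1 at (2,3):
1 1 0 0
1 1 0 1
1 0 1 1
0 0 0 1
1 1 1 0

After press 2 at (3,3):
1 1 0 0
1 1 0 1
1 0 1 0
0 0 1 0
1 1 1 1

After press 3 at (1,2):
1 1 1 0
1 0 1 0
1 0 0 0
0 0 1 0
1 1 1 1

After press 4 at (4,2):
1 1 1 0
1 0 1 0
1 0 0 0
0 0 0 0
1 0 0 0

After press 5 at (1,3):
1 1 1 1
1 0 0 1
1 0 0 1
0 0 0 0
1 0 0 0

After press 6 at (2,3):
1 1 1 1
1 0 0 0
1 0 1 0
0 0 0 1
1 0 0 0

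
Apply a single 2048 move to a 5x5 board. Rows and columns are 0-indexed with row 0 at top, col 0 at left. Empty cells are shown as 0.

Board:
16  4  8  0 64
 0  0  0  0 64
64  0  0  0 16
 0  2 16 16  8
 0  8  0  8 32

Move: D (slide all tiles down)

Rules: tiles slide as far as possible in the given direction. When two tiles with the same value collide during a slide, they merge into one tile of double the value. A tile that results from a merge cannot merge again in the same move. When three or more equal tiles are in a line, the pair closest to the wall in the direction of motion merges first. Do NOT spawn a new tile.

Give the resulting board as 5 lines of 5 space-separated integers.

Slide down:
col 0: [16, 0, 64, 0, 0] -> [0, 0, 0, 16, 64]
col 1: [4, 0, 0, 2, 8] -> [0, 0, 4, 2, 8]
col 2: [8, 0, 0, 16, 0] -> [0, 0, 0, 8, 16]
col 3: [0, 0, 0, 16, 8] -> [0, 0, 0, 16, 8]
col 4: [64, 64, 16, 8, 32] -> [0, 128, 16, 8, 32]

Answer:   0   0   0   0   0
  0   0   0   0 128
  0   4   0   0  16
 16   2   8  16   8
 64   8  16   8  32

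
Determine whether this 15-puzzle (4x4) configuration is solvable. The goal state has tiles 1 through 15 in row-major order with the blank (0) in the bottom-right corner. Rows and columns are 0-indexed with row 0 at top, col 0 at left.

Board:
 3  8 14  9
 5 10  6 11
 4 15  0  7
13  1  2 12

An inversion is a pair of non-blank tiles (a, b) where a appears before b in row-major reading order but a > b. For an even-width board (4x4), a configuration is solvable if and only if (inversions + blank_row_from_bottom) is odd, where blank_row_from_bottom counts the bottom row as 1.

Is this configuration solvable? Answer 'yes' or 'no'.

Inversions: 52
Blank is in row 2 (0-indexed from top), which is row 2 counting from the bottom (bottom = 1).
52 + 2 = 54, which is even, so the puzzle is not solvable.

Answer: no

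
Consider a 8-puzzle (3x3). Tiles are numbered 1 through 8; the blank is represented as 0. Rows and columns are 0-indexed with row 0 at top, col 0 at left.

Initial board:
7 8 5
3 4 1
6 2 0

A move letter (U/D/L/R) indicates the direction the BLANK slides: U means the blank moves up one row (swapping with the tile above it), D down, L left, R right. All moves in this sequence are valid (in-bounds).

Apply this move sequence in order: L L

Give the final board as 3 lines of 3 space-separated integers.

After move 1 (L):
7 8 5
3 4 1
6 0 2

After move 2 (L):
7 8 5
3 4 1
0 6 2

Answer: 7 8 5
3 4 1
0 6 2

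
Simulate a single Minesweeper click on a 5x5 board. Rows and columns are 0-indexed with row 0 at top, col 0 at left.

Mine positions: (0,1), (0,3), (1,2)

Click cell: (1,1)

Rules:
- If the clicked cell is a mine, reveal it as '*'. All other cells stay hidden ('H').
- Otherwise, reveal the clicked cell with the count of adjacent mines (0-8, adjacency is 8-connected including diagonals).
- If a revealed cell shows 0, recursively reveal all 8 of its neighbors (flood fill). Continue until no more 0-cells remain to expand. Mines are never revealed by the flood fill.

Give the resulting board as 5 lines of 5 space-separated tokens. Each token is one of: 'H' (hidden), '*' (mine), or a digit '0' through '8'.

H H H H H
H 2 H H H
H H H H H
H H H H H
H H H H H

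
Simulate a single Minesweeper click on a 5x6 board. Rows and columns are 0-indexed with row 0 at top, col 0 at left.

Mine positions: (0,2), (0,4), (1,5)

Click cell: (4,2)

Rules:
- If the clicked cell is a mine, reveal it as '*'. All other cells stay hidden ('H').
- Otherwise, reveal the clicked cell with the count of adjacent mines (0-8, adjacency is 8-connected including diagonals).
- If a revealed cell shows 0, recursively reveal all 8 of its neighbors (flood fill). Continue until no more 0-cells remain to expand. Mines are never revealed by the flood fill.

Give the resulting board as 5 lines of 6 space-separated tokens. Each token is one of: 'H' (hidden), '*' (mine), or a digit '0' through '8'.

0 1 H H H H
0 1 1 2 2 H
0 0 0 0 1 1
0 0 0 0 0 0
0 0 0 0 0 0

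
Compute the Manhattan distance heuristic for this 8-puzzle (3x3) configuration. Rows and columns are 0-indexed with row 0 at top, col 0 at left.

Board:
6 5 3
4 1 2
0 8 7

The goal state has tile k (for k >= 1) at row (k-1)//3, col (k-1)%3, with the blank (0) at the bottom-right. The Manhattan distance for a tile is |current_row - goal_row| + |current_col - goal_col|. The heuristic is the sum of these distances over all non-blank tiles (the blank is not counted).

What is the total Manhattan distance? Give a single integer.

Tile 6: at (0,0), goal (1,2), distance |0-1|+|0-2| = 3
Tile 5: at (0,1), goal (1,1), distance |0-1|+|1-1| = 1
Tile 3: at (0,2), goal (0,2), distance |0-0|+|2-2| = 0
Tile 4: at (1,0), goal (1,0), distance |1-1|+|0-0| = 0
Tile 1: at (1,1), goal (0,0), distance |1-0|+|1-0| = 2
Tile 2: at (1,2), goal (0,1), distance |1-0|+|2-1| = 2
Tile 8: at (2,1), goal (2,1), distance |2-2|+|1-1| = 0
Tile 7: at (2,2), goal (2,0), distance |2-2|+|2-0| = 2
Sum: 3 + 1 + 0 + 0 + 2 + 2 + 0 + 2 = 10

Answer: 10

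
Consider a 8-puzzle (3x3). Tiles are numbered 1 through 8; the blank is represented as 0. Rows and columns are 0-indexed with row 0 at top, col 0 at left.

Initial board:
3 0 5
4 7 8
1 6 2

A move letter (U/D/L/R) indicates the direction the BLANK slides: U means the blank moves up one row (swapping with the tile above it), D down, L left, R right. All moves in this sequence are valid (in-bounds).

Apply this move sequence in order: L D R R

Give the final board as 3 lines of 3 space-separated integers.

Answer: 4 3 5
7 8 0
1 6 2

Derivation:
After move 1 (L):
0 3 5
4 7 8
1 6 2

After move 2 (D):
4 3 5
0 7 8
1 6 2

After move 3 (R):
4 3 5
7 0 8
1 6 2

After move 4 (R):
4 3 5
7 8 0
1 6 2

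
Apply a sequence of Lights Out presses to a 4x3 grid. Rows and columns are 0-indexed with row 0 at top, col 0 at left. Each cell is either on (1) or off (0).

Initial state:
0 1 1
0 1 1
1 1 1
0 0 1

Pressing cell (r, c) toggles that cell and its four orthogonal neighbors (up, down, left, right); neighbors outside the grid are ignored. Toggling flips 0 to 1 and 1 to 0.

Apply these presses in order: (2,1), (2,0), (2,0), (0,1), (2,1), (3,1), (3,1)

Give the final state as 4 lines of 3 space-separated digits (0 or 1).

Answer: 1 0 0
0 0 1
1 1 1
0 0 1

Derivation:
After press 1 at (2,1):
0 1 1
0 0 1
0 0 0
0 1 1

After press 2 at (2,0):
0 1 1
1 0 1
1 1 0
1 1 1

After press 3 at (2,0):
0 1 1
0 0 1
0 0 0
0 1 1

After press 4 at (0,1):
1 0 0
0 1 1
0 0 0
0 1 1

After press 5 at (2,1):
1 0 0
0 0 1
1 1 1
0 0 1

After press 6 at (3,1):
1 0 0
0 0 1
1 0 1
1 1 0

After press 7 at (3,1):
1 0 0
0 0 1
1 1 1
0 0 1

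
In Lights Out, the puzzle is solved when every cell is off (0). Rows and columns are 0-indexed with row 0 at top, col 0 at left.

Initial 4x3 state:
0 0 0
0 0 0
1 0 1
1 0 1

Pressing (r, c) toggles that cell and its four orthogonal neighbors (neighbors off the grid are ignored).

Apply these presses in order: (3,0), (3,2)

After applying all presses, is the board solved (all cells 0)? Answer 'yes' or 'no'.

After press 1 at (3,0):
0 0 0
0 0 0
0 0 1
0 1 1

After press 2 at (3,2):
0 0 0
0 0 0
0 0 0
0 0 0

Lights still on: 0

Answer: yes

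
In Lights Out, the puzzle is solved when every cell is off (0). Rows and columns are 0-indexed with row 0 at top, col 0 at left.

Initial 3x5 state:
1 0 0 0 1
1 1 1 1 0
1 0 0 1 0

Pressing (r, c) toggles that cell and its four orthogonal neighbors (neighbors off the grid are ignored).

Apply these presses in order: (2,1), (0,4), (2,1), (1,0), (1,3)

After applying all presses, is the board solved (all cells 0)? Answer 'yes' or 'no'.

Answer: yes

Derivation:
After press 1 at (2,1):
1 0 0 0 1
1 0 1 1 0
0 1 1 1 0

After press 2 at (0,4):
1 0 0 1 0
1 0 1 1 1
0 1 1 1 0

After press 3 at (2,1):
1 0 0 1 0
1 1 1 1 1
1 0 0 1 0

After press 4 at (1,0):
0 0 0 1 0
0 0 1 1 1
0 0 0 1 0

After press 5 at (1,3):
0 0 0 0 0
0 0 0 0 0
0 0 0 0 0

Lights still on: 0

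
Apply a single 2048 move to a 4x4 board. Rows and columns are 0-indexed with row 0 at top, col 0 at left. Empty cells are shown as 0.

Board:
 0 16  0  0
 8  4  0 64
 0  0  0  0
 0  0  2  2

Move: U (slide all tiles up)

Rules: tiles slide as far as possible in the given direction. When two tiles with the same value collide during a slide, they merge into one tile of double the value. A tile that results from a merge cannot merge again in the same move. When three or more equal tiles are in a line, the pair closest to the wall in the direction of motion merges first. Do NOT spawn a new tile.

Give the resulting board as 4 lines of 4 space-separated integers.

Slide up:
col 0: [0, 8, 0, 0] -> [8, 0, 0, 0]
col 1: [16, 4, 0, 0] -> [16, 4, 0, 0]
col 2: [0, 0, 0, 2] -> [2, 0, 0, 0]
col 3: [0, 64, 0, 2] -> [64, 2, 0, 0]

Answer:  8 16  2 64
 0  4  0  2
 0  0  0  0
 0  0  0  0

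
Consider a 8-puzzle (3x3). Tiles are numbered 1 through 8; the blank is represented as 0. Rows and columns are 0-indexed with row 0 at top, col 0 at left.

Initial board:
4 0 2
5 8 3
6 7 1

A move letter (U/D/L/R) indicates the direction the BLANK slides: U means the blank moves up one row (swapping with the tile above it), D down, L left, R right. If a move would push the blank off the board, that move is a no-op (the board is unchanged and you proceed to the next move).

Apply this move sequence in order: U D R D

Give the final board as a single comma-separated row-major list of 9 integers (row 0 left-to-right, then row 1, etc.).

Answer: 4, 8, 2, 5, 3, 1, 6, 7, 0

Derivation:
After move 1 (U):
4 0 2
5 8 3
6 7 1

After move 2 (D):
4 8 2
5 0 3
6 7 1

After move 3 (R):
4 8 2
5 3 0
6 7 1

After move 4 (D):
4 8 2
5 3 1
6 7 0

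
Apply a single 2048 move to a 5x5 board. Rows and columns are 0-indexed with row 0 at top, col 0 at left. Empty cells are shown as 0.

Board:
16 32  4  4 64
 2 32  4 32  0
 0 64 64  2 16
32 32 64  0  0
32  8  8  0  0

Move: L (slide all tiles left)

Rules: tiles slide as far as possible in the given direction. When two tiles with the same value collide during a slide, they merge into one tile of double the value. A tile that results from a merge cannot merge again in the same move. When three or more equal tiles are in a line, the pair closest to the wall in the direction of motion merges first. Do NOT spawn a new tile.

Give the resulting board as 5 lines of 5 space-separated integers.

Answer:  16  32   8  64   0
  2  32   4  32   0
128   2  16   0   0
 64  64   0   0   0
 32  16   0   0   0

Derivation:
Slide left:
row 0: [16, 32, 4, 4, 64] -> [16, 32, 8, 64, 0]
row 1: [2, 32, 4, 32, 0] -> [2, 32, 4, 32, 0]
row 2: [0, 64, 64, 2, 16] -> [128, 2, 16, 0, 0]
row 3: [32, 32, 64, 0, 0] -> [64, 64, 0, 0, 0]
row 4: [32, 8, 8, 0, 0] -> [32, 16, 0, 0, 0]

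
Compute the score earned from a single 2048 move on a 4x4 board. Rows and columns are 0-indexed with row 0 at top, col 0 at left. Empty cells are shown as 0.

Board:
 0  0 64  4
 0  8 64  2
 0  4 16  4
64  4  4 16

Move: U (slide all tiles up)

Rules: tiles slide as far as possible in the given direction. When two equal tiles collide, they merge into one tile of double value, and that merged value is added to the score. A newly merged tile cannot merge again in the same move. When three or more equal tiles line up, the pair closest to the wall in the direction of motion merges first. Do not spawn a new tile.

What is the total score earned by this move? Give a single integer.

Answer: 136

Derivation:
Slide up:
col 0: [0, 0, 0, 64] -> [64, 0, 0, 0]  score +0 (running 0)
col 1: [0, 8, 4, 4] -> [8, 8, 0, 0]  score +8 (running 8)
col 2: [64, 64, 16, 4] -> [128, 16, 4, 0]  score +128 (running 136)
col 3: [4, 2, 4, 16] -> [4, 2, 4, 16]  score +0 (running 136)
Board after move:
 64   8 128   4
  0   8  16   2
  0   0   4   4
  0   0   0  16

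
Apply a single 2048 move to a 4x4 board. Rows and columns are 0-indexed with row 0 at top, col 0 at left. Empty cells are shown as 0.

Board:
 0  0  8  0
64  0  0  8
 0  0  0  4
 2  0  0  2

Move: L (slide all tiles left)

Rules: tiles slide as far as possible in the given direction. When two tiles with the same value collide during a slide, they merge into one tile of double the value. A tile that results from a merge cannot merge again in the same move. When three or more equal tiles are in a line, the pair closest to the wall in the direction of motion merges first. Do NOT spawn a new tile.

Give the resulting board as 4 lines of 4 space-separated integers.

Answer:  8  0  0  0
64  8  0  0
 4  0  0  0
 4  0  0  0

Derivation:
Slide left:
row 0: [0, 0, 8, 0] -> [8, 0, 0, 0]
row 1: [64, 0, 0, 8] -> [64, 8, 0, 0]
row 2: [0, 0, 0, 4] -> [4, 0, 0, 0]
row 3: [2, 0, 0, 2] -> [4, 0, 0, 0]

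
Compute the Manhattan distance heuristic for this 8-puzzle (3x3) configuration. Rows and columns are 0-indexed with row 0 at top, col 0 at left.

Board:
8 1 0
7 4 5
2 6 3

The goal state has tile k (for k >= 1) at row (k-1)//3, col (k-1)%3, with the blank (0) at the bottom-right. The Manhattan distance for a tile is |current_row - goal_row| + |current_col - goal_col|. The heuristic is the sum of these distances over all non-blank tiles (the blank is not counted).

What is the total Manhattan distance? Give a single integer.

Tile 8: at (0,0), goal (2,1), distance |0-2|+|0-1| = 3
Tile 1: at (0,1), goal (0,0), distance |0-0|+|1-0| = 1
Tile 7: at (1,0), goal (2,0), distance |1-2|+|0-0| = 1
Tile 4: at (1,1), goal (1,0), distance |1-1|+|1-0| = 1
Tile 5: at (1,2), goal (1,1), distance |1-1|+|2-1| = 1
Tile 2: at (2,0), goal (0,1), distance |2-0|+|0-1| = 3
Tile 6: at (2,1), goal (1,2), distance |2-1|+|1-2| = 2
Tile 3: at (2,2), goal (0,2), distance |2-0|+|2-2| = 2
Sum: 3 + 1 + 1 + 1 + 1 + 3 + 2 + 2 = 14

Answer: 14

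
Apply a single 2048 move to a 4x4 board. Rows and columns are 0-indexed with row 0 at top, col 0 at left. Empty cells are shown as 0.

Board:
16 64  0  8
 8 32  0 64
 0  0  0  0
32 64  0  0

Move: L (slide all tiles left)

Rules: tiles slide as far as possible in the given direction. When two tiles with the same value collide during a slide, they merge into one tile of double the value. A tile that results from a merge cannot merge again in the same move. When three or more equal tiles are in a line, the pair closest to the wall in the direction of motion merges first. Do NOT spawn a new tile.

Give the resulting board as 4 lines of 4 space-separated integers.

Answer: 16 64  8  0
 8 32 64  0
 0  0  0  0
32 64  0  0

Derivation:
Slide left:
row 0: [16, 64, 0, 8] -> [16, 64, 8, 0]
row 1: [8, 32, 0, 64] -> [8, 32, 64, 0]
row 2: [0, 0, 0, 0] -> [0, 0, 0, 0]
row 3: [32, 64, 0, 0] -> [32, 64, 0, 0]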